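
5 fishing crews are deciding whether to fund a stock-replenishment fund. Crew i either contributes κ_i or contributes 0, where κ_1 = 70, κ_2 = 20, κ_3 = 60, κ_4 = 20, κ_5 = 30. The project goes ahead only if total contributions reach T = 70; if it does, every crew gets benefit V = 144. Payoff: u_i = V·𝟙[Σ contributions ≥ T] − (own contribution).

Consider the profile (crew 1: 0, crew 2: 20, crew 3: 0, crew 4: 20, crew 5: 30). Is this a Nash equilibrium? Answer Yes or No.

Total = 70 ≥ 70: provided.
Crew 1 (pledges 0, payoff 144): pledging 70 → total 140, payoff 74. No gain.
Crew 2 (pledges 20, payoff 124): dropping to 0 → total 50, payoff 0. No gain.
Crew 3 (pledges 0, payoff 144): pledging 60 → total 130, payoff 84. No gain.
Crew 4 (pledges 20, payoff 124): dropping to 0 → total 50, payoff 0. No gain.
Crew 5 (pledges 30, payoff 114): dropping to 0 → total 40, payoff 0. No gain.

Yes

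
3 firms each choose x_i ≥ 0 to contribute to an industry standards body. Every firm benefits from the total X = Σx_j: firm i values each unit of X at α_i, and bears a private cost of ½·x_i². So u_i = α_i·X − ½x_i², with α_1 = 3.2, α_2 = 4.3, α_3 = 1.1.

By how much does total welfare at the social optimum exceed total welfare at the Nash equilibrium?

Firm i's FOC: ∂u_i/∂x_i = α_i − x_i = 0, so x_i* = α_i.
NE contributions = (3.2, 4.3, 1.1); X = 8.6.
W^NE = (Σα)·X − ½Σα_i² = 8.6² − ½·29.94 = 58.99.
Planner sets x_i = Σα_j = 8.6 for every i, so X^SO = 3·8.6 = 25.8.
W^SO = (Σα)·X^SO − ½·3·(Σα)² = (3/2)·8.6² = 110.94.
Deadweight loss = W^SO − W^NE = 51.95.

51.95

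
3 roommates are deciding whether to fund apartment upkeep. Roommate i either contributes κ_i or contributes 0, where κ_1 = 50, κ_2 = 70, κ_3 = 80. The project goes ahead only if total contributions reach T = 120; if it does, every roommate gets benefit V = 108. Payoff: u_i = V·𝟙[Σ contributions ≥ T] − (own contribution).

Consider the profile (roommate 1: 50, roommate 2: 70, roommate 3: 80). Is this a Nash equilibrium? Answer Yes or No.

Total = 200 ≥ 120: provided.
Roommate 1 (pledges 50, payoff 58): dropping to 0 → total 150, payoff 108. Profitable deviation.

No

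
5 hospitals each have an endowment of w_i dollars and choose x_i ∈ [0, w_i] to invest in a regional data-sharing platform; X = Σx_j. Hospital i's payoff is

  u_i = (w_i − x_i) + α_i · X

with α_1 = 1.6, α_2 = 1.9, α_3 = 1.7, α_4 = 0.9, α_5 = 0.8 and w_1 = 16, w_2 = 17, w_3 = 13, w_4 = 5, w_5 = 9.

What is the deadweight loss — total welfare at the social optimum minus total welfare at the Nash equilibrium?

∂u_i/∂x_i = α_i − 1, so hospital i contributes w_i if α_i > 1, else 0.
α_i > 1 for i ∈ {1, 2, 3}; NE contributions (16, 17, 13, 0, 0), X = 46.
W^NE = Σw_i − X^NE + (Σα_i)·X^NE = 60 + 5.9·46 = 331.4.
Planner: ∂(Σu_j)/∂x_i = Σα_j − 1 = 5.9 > 0, so everyone contributes w_i; X^SO = 60, W^SO = 60 + 5.9·60 = 414.
Deadweight loss = 82.6.

82.6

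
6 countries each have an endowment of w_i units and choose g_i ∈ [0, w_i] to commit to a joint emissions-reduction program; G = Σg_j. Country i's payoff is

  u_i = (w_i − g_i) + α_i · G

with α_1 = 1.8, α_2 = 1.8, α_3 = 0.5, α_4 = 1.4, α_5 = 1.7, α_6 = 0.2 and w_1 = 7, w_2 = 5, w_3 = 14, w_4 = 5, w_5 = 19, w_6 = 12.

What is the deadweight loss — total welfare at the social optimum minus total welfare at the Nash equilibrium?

166.4

∂u_i/∂g_i = α_i − 1, so country i contributes w_i if α_i > 1, else 0.
α_i > 1 for i ∈ {1, 2, 4, 5}; NE contributions (7, 5, 0, 5, 19, 0), G = 36.
W^NE = Σw_i − G^NE + (Σα_i)·G^NE = 62 + 6.4·36 = 292.4.
Planner: ∂(Σu_j)/∂g_i = Σα_j − 1 = 6.4 > 0, so everyone contributes w_i; G^SO = 62, W^SO = 62 + 6.4·62 = 458.8.
Deadweight loss = 166.4.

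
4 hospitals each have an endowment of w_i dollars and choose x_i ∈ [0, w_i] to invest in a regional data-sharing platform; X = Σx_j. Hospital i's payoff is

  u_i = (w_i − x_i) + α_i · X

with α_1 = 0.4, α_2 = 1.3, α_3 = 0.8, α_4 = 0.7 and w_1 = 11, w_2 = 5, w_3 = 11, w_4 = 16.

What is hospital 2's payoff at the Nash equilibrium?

6.5

∂u_i/∂x_i = α_i − 1, so hospital i contributes w_i if α_i > 1, else 0.
α_i > 1 for i ∈ {2}; NE contributions (0, 5, 0, 0), X = 5.
u_2 = (5 − 5) + 1.3·5 = 6.5.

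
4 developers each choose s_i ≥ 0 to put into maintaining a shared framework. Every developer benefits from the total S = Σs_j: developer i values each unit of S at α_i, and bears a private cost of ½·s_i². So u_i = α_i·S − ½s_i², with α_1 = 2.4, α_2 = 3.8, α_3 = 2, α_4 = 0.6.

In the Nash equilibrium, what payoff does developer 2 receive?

Developer i's FOC: ∂u_i/∂s_i = α_i − s_i = 0, so s_i* = α_i.
NE contributions = (2.4, 3.8, 2, 0.6); S = 8.8.
u_2 = α_2·S − ½·(s_2)² = 3.8·8.8 − ½·3.8² = 26.22.

26.22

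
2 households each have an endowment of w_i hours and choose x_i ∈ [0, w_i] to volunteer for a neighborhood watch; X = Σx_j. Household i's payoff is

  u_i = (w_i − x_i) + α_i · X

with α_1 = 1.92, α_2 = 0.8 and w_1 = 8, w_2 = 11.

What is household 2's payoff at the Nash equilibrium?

∂u_i/∂x_i = α_i − 1, so household i contributes w_i if α_i > 1, else 0.
α_i > 1 for i ∈ {1}; NE contributions (8, 0), X = 8.
u_2 = (11 − 0) + 0.8·8 = 17.4.

17.4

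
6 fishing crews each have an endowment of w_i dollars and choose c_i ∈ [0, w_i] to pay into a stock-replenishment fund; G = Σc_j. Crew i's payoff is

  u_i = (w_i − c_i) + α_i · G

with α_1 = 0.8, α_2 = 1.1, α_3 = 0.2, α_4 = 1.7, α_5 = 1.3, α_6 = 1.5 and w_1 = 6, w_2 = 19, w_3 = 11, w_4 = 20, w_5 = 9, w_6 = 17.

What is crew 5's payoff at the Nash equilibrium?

∂u_i/∂c_i = α_i − 1, so crew i contributes w_i if α_i > 1, else 0.
α_i > 1 for i ∈ {2, 4, 5, 6}; NE contributions (0, 19, 0, 20, 9, 17), G = 65.
u_5 = (9 − 9) + 1.3·65 = 84.5.

84.5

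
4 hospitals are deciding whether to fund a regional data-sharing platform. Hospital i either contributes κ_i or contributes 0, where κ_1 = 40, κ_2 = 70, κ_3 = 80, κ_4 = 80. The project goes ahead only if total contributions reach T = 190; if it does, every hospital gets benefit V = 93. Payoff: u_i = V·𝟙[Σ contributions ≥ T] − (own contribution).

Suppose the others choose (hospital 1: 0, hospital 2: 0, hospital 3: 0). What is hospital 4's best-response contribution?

0

Others' total = 0. Even contributing 80 gives 80 < 190: no benefit either way.
Best response: 0.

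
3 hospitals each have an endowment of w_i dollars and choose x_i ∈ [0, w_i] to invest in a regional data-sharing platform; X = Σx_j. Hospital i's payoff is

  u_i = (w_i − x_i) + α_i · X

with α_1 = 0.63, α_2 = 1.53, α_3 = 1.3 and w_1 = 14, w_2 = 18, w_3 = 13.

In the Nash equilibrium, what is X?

∂u_i/∂x_i = α_i − 1, so hospital i contributes w_i if α_i > 1, else 0.
α_i > 1 for i ∈ {2, 3}; NE contributions (0, 18, 13), X = 31.

31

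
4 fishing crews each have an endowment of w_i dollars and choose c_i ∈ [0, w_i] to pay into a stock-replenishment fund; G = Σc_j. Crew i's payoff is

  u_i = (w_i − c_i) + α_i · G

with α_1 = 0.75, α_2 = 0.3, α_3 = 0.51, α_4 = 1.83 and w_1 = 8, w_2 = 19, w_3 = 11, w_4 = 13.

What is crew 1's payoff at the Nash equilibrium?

17.75

∂u_i/∂c_i = α_i − 1, so crew i contributes w_i if α_i > 1, else 0.
α_i > 1 for i ∈ {4}; NE contributions (0, 0, 0, 13), G = 13.
u_1 = (8 − 0) + 0.75·13 = 17.75.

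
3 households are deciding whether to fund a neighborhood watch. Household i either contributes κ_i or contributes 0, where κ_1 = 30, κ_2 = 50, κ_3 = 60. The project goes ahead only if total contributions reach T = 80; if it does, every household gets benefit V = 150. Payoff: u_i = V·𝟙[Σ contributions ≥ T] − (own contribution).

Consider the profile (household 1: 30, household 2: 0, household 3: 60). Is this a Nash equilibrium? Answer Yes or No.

Total = 90 ≥ 80: provided.
Household 1 (pledges 30, payoff 120): dropping to 0 → total 60, payoff 0. No gain.
Household 2 (pledges 0, payoff 150): pledging 50 → total 140, payoff 100. No gain.
Household 3 (pledges 60, payoff 90): dropping to 0 → total 30, payoff 0. No gain.

Yes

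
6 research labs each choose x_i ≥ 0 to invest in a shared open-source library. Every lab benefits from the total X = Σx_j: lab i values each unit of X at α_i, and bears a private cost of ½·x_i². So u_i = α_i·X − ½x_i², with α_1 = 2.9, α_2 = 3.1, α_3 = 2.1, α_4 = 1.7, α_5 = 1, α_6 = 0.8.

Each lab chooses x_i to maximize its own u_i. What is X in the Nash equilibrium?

11.6

Lab i's FOC: ∂u_i/∂x_i = α_i − x_i = 0, so x_i* = α_i.
NE contributions = (2.9, 3.1, 2.1, 1.7, 1, 0.8); X = 11.6.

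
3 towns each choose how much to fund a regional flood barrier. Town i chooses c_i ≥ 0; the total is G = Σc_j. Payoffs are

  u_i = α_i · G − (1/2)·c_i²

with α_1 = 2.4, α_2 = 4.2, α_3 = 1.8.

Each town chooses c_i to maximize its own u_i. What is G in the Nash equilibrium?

Town i's FOC: ∂u_i/∂c_i = α_i − c_i = 0, so c_i* = α_i.
NE contributions = (2.4, 4.2, 1.8); G = 8.4.

8.4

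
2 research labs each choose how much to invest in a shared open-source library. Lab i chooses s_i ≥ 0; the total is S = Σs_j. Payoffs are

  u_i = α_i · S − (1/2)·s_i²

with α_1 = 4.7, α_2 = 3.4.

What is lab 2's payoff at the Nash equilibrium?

21.76

Lab i's FOC: ∂u_i/∂s_i = α_i − s_i = 0, so s_i* = α_i.
NE contributions = (4.7, 3.4); S = 8.1.
u_2 = α_2·S − ½·(s_2)² = 3.4·8.1 − ½·3.4² = 21.76.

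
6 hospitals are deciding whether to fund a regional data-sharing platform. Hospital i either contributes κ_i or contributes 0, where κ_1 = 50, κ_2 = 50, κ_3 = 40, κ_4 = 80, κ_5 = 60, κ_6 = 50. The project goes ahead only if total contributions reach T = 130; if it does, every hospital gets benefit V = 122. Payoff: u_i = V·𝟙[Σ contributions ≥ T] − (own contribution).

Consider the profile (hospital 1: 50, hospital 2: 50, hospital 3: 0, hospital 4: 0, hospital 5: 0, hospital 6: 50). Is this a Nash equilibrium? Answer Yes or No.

Yes

Total = 150 ≥ 130: provided.
Hospital 1 (pledges 50, payoff 72): dropping to 0 → total 100, payoff 0. No gain.
Hospital 2 (pledges 50, payoff 72): dropping to 0 → total 100, payoff 0. No gain.
Hospital 3 (pledges 0, payoff 122): pledging 40 → total 190, payoff 82. No gain.
Hospital 4 (pledges 0, payoff 122): pledging 80 → total 230, payoff 42. No gain.
Hospital 5 (pledges 0, payoff 122): pledging 60 → total 210, payoff 62. No gain.
Hospital 6 (pledges 50, payoff 72): dropping to 0 → total 100, payoff 0. No gain.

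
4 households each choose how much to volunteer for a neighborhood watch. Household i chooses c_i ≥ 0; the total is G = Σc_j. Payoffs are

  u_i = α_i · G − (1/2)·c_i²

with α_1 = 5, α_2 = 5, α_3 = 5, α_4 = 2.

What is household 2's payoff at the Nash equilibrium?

72.5

Household i's FOC: ∂u_i/∂c_i = α_i − c_i = 0, so c_i* = α_i.
NE contributions = (5, 5, 5, 2); G = 17.
u_2 = α_2·G − ½·(c_2)² = 5·17 − ½·5² = 72.5.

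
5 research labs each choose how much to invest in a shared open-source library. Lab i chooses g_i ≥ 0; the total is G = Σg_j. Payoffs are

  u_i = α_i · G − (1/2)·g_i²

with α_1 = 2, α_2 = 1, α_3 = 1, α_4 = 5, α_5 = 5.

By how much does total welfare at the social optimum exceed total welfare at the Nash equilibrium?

322

Lab i's FOC: ∂u_i/∂g_i = α_i − g_i = 0, so g_i* = α_i.
NE contributions = (2, 1, 1, 5, 5); G = 14.
W^NE = (Σα)·G − ½Σα_i² = 14² − ½·56 = 168.
Planner sets g_i = Σα_j = 14 for every i, so G^SO = 5·14 = 70.
W^SO = (Σα)·G^SO − ½·5·(Σα)² = (5/2)·14² = 490.
Deadweight loss = W^SO − W^NE = 322.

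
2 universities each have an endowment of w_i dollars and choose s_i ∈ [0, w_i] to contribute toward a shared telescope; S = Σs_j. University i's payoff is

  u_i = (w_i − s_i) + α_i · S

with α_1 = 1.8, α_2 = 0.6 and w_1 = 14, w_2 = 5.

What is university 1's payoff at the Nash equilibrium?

25.2

∂u_i/∂s_i = α_i − 1, so university i contributes w_i if α_i > 1, else 0.
α_i > 1 for i ∈ {1}; NE contributions (14, 0), S = 14.
u_1 = (14 − 14) + 1.8·14 = 25.2.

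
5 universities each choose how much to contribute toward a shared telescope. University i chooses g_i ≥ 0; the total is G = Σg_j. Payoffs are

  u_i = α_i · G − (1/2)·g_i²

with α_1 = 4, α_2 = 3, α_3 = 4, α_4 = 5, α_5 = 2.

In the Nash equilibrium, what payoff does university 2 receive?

49.5

University i's FOC: ∂u_i/∂g_i = α_i − g_i = 0, so g_i* = α_i.
NE contributions = (4, 3, 4, 5, 2); G = 18.
u_2 = α_2·G − ½·(g_2)² = 3·18 − ½·3² = 49.5.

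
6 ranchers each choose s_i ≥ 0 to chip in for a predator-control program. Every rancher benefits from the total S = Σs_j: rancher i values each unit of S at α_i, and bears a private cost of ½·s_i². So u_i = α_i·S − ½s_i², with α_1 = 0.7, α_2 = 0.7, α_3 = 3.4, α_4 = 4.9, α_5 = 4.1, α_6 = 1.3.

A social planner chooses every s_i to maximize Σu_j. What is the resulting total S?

90.6

Planner FOC: ∂(Σu_j)/∂s_i = (Σα_j) − s_i = 0, so s_i^SO = Σα_j = 15.1 for every i; S^SO = 90.6.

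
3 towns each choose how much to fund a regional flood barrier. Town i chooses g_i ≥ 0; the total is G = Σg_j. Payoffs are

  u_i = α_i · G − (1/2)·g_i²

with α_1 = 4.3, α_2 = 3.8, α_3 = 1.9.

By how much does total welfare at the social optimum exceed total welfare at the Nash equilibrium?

Town i's FOC: ∂u_i/∂g_i = α_i − g_i = 0, so g_i* = α_i.
NE contributions = (4.3, 3.8, 1.9); G = 10.
W^NE = (Σα)·G − ½Σα_i² = 10² − ½·36.54 = 81.73.
Planner sets g_i = Σα_j = 10 for every i, so G^SO = 3·10 = 30.
W^SO = (Σα)·G^SO − ½·3·(Σα)² = (3/2)·10² = 150.
Deadweight loss = W^SO − W^NE = 68.27.

68.27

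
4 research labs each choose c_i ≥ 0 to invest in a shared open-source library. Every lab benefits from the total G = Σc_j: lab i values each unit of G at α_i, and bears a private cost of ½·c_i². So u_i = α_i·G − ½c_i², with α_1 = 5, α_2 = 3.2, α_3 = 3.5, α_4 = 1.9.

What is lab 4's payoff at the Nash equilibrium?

Lab i's FOC: ∂u_i/∂c_i = α_i − c_i = 0, so c_i* = α_i.
NE contributions = (5, 3.2, 3.5, 1.9); G = 13.6.
u_4 = α_4·G − ½·(c_4)² = 1.9·13.6 − ½·1.9² = 24.035.

24.035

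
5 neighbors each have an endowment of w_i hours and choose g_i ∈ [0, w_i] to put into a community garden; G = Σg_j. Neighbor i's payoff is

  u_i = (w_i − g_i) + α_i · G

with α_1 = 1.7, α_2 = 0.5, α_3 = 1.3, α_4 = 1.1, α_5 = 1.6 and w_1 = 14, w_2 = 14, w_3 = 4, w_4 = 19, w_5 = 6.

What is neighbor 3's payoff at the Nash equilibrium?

55.9

∂u_i/∂g_i = α_i − 1, so neighbor i contributes w_i if α_i > 1, else 0.
α_i > 1 for i ∈ {1, 3, 4, 5}; NE contributions (14, 0, 4, 19, 6), G = 43.
u_3 = (4 − 4) + 1.3·43 = 55.9.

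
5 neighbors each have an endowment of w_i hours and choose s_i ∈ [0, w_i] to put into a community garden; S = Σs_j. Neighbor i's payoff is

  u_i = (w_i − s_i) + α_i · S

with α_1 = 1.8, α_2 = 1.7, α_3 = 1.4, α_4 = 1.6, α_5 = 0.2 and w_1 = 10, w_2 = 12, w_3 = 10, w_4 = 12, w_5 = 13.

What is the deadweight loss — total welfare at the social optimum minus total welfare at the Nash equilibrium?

∂u_i/∂s_i = α_i − 1, so neighbor i contributes w_i if α_i > 1, else 0.
α_i > 1 for i ∈ {1, 2, 3, 4}; NE contributions (10, 12, 10, 12, 0), S = 44.
W^NE = Σw_i − S^NE + (Σα_i)·S^NE = 57 + 5.7·44 = 307.8.
Planner: ∂(Σu_j)/∂s_i = Σα_j − 1 = 5.7 > 0, so everyone contributes w_i; S^SO = 57, W^SO = 57 + 5.7·57 = 381.9.
Deadweight loss = 74.1.

74.1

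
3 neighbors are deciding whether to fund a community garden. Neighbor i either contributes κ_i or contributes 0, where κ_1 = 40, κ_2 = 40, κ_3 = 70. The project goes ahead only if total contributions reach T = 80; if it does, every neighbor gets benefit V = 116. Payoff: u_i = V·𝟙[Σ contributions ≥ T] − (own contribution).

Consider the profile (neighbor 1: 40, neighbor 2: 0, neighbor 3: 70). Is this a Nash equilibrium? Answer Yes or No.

Yes

Total = 110 ≥ 80: provided.
Neighbor 1 (pledges 40, payoff 76): dropping to 0 → total 70, payoff 0. No gain.
Neighbor 2 (pledges 0, payoff 116): pledging 40 → total 150, payoff 76. No gain.
Neighbor 3 (pledges 70, payoff 46): dropping to 0 → total 40, payoff 0. No gain.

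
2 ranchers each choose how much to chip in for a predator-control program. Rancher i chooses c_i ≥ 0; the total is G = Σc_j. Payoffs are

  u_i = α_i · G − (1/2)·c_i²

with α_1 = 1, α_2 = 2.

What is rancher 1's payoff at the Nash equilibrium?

2.5

Rancher i's FOC: ∂u_i/∂c_i = α_i − c_i = 0, so c_i* = α_i.
NE contributions = (1, 2); G = 3.
u_1 = α_1·G − ½·(c_1)² = 1·3 − ½·1² = 2.5.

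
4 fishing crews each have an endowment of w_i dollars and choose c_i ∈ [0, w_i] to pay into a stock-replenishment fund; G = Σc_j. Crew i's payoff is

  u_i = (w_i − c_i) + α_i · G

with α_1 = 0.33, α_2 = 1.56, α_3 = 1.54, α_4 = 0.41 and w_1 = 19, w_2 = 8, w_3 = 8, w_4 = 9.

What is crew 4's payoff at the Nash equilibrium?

15.56

∂u_i/∂c_i = α_i − 1, so crew i contributes w_i if α_i > 1, else 0.
α_i > 1 for i ∈ {2, 3}; NE contributions (0, 8, 8, 0), G = 16.
u_4 = (9 − 0) + 0.41·16 = 15.56.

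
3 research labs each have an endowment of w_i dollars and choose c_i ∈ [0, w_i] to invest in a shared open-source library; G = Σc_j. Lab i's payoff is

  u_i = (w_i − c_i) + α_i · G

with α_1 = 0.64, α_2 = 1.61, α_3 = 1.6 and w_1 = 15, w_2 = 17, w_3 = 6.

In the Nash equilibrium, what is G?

∂u_i/∂c_i = α_i − 1, so lab i contributes w_i if α_i > 1, else 0.
α_i > 1 for i ∈ {2, 3}; NE contributions (0, 17, 6), G = 23.

23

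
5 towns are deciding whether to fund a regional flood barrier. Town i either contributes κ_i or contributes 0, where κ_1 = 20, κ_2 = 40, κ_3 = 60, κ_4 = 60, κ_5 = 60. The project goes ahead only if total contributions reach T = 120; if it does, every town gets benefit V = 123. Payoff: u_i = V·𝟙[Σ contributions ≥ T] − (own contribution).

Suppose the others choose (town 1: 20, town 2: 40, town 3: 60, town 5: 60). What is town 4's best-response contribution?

Others' total = 180 ≥ 120; contributing adds cost 60 for no extra benefit.
Best response: 0.

0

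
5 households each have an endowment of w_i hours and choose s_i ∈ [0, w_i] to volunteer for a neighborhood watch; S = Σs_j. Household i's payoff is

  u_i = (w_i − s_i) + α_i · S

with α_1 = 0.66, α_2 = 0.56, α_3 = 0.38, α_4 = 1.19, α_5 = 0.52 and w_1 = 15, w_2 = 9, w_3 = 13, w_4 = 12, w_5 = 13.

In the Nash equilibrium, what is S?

∂u_i/∂s_i = α_i − 1, so household i contributes w_i if α_i > 1, else 0.
α_i > 1 for i ∈ {4}; NE contributions (0, 0, 0, 12, 0), S = 12.

12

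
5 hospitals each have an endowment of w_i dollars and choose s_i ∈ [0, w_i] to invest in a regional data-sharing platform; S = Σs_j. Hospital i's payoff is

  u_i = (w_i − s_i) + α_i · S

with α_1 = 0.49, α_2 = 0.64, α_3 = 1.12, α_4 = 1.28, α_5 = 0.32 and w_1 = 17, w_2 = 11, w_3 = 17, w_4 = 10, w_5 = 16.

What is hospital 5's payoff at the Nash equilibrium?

24.64

∂u_i/∂s_i = α_i − 1, so hospital i contributes w_i if α_i > 1, else 0.
α_i > 1 for i ∈ {3, 4}; NE contributions (0, 0, 17, 10, 0), S = 27.
u_5 = (16 − 0) + 0.32·27 = 24.64.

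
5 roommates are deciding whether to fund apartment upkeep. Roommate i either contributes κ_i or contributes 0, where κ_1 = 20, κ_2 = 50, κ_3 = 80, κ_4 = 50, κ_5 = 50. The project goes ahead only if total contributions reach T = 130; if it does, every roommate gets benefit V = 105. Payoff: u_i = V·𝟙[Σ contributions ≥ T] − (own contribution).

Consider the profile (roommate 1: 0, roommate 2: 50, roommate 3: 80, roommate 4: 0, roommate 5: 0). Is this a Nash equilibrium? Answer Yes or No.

Total = 130 ≥ 130: provided.
Roommate 1 (pledges 0, payoff 105): pledging 20 → total 150, payoff 85. No gain.
Roommate 2 (pledges 50, payoff 55): dropping to 0 → total 80, payoff 0. No gain.
Roommate 3 (pledges 80, payoff 25): dropping to 0 → total 50, payoff 0. No gain.
Roommate 4 (pledges 0, payoff 105): pledging 50 → total 180, payoff 55. No gain.
Roommate 5 (pledges 0, payoff 105): pledging 50 → total 180, payoff 55. No gain.

Yes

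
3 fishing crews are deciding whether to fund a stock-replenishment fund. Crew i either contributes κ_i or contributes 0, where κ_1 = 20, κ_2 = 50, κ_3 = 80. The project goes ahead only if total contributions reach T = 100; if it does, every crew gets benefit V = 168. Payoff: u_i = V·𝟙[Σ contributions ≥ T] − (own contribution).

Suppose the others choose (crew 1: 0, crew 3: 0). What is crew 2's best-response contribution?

0

Others' total = 0. Even contributing 50 gives 50 < 100: no benefit either way.
Best response: 0.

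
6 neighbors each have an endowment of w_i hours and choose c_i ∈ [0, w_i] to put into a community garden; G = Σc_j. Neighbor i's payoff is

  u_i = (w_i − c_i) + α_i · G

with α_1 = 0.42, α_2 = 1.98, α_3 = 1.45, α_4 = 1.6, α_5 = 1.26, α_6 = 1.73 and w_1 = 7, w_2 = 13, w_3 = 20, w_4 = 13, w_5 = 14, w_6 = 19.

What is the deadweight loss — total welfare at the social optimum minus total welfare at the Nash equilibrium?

52.08

∂u_i/∂c_i = α_i − 1, so neighbor i contributes w_i if α_i > 1, else 0.
α_i > 1 for i ∈ {2, 3, 4, 5, 6}; NE contributions (0, 13, 20, 13, 14, 19), G = 79.
W^NE = Σw_i − G^NE + (Σα_i)·G^NE = 86 + 7.44·79 = 673.76.
Planner: ∂(Σu_j)/∂c_i = Σα_j − 1 = 7.44 > 0, so everyone contributes w_i; G^SO = 86, W^SO = 86 + 7.44·86 = 725.84.
Deadweight loss = 52.08.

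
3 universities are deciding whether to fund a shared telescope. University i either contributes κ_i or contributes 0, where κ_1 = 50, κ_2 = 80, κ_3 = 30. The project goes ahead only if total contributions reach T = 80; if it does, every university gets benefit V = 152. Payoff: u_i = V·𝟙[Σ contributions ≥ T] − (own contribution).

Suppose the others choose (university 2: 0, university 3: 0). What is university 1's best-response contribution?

Others' total = 0. Even contributing 50 gives 50 < 80: no benefit either way.
Best response: 0.

0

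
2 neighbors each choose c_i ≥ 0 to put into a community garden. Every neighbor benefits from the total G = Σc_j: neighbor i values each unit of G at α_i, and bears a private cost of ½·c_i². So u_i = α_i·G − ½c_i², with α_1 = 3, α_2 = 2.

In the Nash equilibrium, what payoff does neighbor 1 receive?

10.5

Neighbor i's FOC: ∂u_i/∂c_i = α_i − c_i = 0, so c_i* = α_i.
NE contributions = (3, 2); G = 5.
u_1 = α_1·G − ½·(c_1)² = 3·5 − ½·3² = 10.5.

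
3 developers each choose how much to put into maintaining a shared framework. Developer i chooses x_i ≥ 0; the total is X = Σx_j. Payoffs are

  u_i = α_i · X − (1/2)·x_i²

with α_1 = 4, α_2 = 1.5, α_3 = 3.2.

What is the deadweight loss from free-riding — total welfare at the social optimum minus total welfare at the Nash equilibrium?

52.09

Developer i's FOC: ∂u_i/∂x_i = α_i − x_i = 0, so x_i* = α_i.
NE contributions = (4, 1.5, 3.2); X = 8.7.
W^NE = (Σα)·X − ½Σα_i² = 8.7² − ½·28.49 = 61.445.
Planner sets x_i = Σα_j = 8.7 for every i, so X^SO = 3·8.7 = 26.1.
W^SO = (Σα)·X^SO − ½·3·(Σα)² = (3/2)·8.7² = 113.535.
Deadweight loss = W^SO − W^NE = 52.09.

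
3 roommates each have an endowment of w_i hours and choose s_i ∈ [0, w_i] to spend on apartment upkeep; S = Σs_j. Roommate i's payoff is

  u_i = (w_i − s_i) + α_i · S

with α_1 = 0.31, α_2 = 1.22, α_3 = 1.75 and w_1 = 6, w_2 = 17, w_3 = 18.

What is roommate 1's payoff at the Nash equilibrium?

16.85

∂u_i/∂s_i = α_i − 1, so roommate i contributes w_i if α_i > 1, else 0.
α_i > 1 for i ∈ {2, 3}; NE contributions (0, 17, 18), S = 35.
u_1 = (6 − 0) + 0.31·35 = 16.85.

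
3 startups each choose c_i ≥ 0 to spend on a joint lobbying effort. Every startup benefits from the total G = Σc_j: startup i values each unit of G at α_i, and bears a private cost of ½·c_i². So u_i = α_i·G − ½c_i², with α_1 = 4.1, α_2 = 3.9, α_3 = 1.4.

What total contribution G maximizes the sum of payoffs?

Planner FOC: ∂(Σu_j)/∂c_i = (Σα_j) − c_i = 0, so c_i^SO = Σα_j = 9.4 for every i; G^SO = 28.2.

28.2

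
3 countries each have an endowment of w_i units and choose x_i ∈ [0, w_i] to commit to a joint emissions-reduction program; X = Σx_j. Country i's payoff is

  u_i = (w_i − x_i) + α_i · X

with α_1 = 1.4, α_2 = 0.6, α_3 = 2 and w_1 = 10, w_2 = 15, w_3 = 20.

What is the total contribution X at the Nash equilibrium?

30

∂u_i/∂x_i = α_i − 1, so country i contributes w_i if α_i > 1, else 0.
α_i > 1 for i ∈ {1, 3}; NE contributions (10, 0, 20), X = 30.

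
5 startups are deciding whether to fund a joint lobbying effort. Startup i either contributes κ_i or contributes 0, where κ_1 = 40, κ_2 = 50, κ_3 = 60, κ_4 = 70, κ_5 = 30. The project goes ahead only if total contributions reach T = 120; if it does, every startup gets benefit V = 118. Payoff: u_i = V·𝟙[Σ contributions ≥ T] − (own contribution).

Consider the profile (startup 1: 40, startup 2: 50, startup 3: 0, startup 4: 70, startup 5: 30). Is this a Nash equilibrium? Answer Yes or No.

No

Total = 190 ≥ 120: provided.
Startup 1 (pledges 40, payoff 78): dropping to 0 → total 150, payoff 118. Profitable deviation.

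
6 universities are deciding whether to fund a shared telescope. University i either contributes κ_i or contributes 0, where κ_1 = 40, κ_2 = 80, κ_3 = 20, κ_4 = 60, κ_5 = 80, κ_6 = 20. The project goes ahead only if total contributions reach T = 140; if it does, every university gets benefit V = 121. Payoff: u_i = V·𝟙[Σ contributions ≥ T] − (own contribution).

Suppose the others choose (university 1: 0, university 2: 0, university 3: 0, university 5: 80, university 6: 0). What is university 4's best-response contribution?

Others' total = 80. Contributing 60 brings total to 140 ≥ 140: gain V − κ_4 = 61.
Best response: 60.

60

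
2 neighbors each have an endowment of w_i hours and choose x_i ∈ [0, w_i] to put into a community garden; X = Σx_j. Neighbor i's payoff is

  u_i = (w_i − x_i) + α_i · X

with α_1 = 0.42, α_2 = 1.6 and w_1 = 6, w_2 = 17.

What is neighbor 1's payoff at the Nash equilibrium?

∂u_i/∂x_i = α_i − 1, so neighbor i contributes w_i if α_i > 1, else 0.
α_i > 1 for i ∈ {2}; NE contributions (0, 17), X = 17.
u_1 = (6 − 0) + 0.42·17 = 13.14.

13.14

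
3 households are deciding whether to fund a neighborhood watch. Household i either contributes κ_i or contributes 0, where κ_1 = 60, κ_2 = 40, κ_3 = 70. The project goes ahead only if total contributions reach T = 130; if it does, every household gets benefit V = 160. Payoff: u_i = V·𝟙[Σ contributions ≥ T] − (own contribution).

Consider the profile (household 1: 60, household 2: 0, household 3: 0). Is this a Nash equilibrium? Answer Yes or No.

Total = 60 < 130: not provided.
Household 1 (pledges 60, payoff -60): dropping to 0 → total 0, payoff 0. Profitable deviation.

No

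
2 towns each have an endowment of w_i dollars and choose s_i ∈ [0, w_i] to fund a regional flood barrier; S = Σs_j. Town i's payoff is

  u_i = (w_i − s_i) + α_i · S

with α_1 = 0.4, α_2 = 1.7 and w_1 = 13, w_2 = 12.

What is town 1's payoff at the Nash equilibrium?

17.8

∂u_i/∂s_i = α_i − 1, so town i contributes w_i if α_i > 1, else 0.
α_i > 1 for i ∈ {2}; NE contributions (0, 12), S = 12.
u_1 = (13 − 0) + 0.4·12 = 17.8.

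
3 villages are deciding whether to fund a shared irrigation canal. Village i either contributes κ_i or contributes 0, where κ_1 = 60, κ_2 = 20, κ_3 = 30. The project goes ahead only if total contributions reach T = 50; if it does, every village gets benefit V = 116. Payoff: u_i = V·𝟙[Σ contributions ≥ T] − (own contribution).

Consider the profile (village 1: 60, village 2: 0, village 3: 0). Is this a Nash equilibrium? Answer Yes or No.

Yes

Total = 60 ≥ 50: provided.
Village 1 (pledges 60, payoff 56): dropping to 0 → total 0, payoff 0. No gain.
Village 2 (pledges 0, payoff 116): pledging 20 → total 80, payoff 96. No gain.
Village 3 (pledges 0, payoff 116): pledging 30 → total 90, payoff 86. No gain.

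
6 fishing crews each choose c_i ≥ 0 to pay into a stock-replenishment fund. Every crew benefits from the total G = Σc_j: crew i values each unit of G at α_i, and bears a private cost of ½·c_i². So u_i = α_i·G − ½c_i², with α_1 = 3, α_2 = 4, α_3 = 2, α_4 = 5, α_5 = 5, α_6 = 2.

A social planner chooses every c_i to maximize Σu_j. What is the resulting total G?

126

Planner FOC: ∂(Σu_j)/∂c_i = (Σα_j) − c_i = 0, so c_i^SO = Σα_j = 21 for every i; G^SO = 126.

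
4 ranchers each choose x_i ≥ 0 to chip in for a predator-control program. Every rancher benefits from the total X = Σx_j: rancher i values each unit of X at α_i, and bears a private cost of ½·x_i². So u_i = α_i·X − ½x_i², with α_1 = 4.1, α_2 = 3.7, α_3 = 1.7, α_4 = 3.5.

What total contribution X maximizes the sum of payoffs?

52

Planner FOC: ∂(Σu_j)/∂x_i = (Σα_j) − x_i = 0, so x_i^SO = Σα_j = 13 for every i; X^SO = 52.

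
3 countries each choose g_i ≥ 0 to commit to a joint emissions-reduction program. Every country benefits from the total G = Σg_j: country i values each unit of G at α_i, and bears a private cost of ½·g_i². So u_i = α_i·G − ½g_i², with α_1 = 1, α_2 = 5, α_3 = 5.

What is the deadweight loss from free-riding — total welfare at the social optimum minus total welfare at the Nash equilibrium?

Country i's FOC: ∂u_i/∂g_i = α_i − g_i = 0, so g_i* = α_i.
NE contributions = (1, 5, 5); G = 11.
W^NE = (Σα)·G − ½Σα_i² = 11² − ½·51 = 95.5.
Planner sets g_i = Σα_j = 11 for every i, so G^SO = 3·11 = 33.
W^SO = (Σα)·G^SO − ½·3·(Σα)² = (3/2)·11² = 181.5.
Deadweight loss = W^SO − W^NE = 86.

86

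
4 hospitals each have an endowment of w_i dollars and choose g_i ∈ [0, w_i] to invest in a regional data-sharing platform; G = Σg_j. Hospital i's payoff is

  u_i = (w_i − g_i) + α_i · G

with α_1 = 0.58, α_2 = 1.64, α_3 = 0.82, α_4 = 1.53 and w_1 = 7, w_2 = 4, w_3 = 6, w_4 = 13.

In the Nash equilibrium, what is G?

17

∂u_i/∂g_i = α_i − 1, so hospital i contributes w_i if α_i > 1, else 0.
α_i > 1 for i ∈ {2, 4}; NE contributions (0, 4, 0, 13), G = 17.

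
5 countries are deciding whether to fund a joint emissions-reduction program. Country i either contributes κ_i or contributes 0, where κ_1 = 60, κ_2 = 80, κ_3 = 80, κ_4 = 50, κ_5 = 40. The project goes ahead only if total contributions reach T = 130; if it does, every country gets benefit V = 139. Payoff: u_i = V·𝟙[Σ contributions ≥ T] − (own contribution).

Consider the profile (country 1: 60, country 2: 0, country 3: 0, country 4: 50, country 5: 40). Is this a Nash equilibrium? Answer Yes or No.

Total = 150 ≥ 130: provided.
Country 1 (pledges 60, payoff 79): dropping to 0 → total 90, payoff 0. No gain.
Country 2 (pledges 0, payoff 139): pledging 80 → total 230, payoff 59. No gain.
Country 3 (pledges 0, payoff 139): pledging 80 → total 230, payoff 59. No gain.
Country 4 (pledges 50, payoff 89): dropping to 0 → total 100, payoff 0. No gain.
Country 5 (pledges 40, payoff 99): dropping to 0 → total 110, payoff 0. No gain.

Yes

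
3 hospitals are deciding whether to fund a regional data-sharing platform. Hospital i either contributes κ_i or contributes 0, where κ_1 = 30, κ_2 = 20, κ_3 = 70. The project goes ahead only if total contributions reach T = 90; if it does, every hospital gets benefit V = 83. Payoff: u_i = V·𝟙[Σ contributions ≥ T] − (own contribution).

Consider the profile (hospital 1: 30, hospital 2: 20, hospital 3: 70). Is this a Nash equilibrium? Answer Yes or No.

No

Total = 120 ≥ 90: provided.
Hospital 1 (pledges 30, payoff 53): dropping to 0 → total 90, payoff 83. Profitable deviation.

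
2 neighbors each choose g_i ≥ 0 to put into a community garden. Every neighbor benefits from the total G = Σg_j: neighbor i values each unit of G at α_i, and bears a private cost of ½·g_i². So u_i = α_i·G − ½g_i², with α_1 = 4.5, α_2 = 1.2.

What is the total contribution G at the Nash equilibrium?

Neighbor i's FOC: ∂u_i/∂g_i = α_i − g_i = 0, so g_i* = α_i.
NE contributions = (4.5, 1.2); G = 5.7.

5.7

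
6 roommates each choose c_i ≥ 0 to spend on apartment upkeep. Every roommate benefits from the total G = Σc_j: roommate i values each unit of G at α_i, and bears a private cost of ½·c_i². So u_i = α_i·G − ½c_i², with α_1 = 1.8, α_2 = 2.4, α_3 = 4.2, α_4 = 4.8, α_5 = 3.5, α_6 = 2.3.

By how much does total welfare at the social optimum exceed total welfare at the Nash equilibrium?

755.61

Roommate i's FOC: ∂u_i/∂c_i = α_i − c_i = 0, so c_i* = α_i.
NE contributions = (1.8, 2.4, 4.2, 4.8, 3.5, 2.3); G = 19.
W^NE = (Σα)·G − ½Σα_i² = 19² − ½·67.22 = 327.39.
Planner sets c_i = Σα_j = 19 for every i, so G^SO = 6·19 = 114.
W^SO = (Σα)·G^SO − ½·6·(Σα)² = (6/2)·19² = 1083.
Deadweight loss = W^SO − W^NE = 755.61.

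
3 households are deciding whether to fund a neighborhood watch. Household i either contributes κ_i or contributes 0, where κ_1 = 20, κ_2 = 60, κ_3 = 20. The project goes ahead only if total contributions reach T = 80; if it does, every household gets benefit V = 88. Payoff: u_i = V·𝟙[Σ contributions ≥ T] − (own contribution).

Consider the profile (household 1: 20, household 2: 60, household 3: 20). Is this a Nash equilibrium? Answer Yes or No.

Total = 100 ≥ 80: provided.
Household 1 (pledges 20, payoff 68): dropping to 0 → total 80, payoff 88. Profitable deviation.

No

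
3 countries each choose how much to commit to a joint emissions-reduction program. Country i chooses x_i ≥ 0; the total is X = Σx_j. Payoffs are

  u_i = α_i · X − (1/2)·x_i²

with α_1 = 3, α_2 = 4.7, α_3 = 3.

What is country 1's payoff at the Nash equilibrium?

27.6

Country i's FOC: ∂u_i/∂x_i = α_i − x_i = 0, so x_i* = α_i.
NE contributions = (3, 4.7, 3); X = 10.7.
u_1 = α_1·X − ½·(x_1)² = 3·10.7 − ½·3² = 27.6.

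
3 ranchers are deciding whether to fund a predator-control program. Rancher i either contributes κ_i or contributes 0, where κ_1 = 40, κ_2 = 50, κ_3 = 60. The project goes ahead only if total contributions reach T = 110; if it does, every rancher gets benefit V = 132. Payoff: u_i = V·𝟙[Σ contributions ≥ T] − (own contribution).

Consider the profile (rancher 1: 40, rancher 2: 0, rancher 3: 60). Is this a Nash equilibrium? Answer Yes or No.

Total = 100 < 110: not provided.
Rancher 1 (pledges 40, payoff -40): dropping to 0 → total 60, payoff 0. Profitable deviation.

No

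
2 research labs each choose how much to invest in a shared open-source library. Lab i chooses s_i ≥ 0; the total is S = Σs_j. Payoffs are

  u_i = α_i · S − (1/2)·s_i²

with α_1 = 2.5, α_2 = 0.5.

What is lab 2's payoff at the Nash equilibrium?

Lab i's FOC: ∂u_i/∂s_i = α_i − s_i = 0, so s_i* = α_i.
NE contributions = (2.5, 0.5); S = 3.
u_2 = α_2·S − ½·(s_2)² = 0.5·3 − ½·0.5² = 1.375.

1.375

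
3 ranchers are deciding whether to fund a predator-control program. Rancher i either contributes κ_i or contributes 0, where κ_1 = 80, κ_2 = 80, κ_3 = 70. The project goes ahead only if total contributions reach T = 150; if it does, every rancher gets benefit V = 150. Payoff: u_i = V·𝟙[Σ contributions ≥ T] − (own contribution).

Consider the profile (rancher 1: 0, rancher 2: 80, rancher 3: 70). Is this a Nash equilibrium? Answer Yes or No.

Yes

Total = 150 ≥ 150: provided.
Rancher 1 (pledges 0, payoff 150): pledging 80 → total 230, payoff 70. No gain.
Rancher 2 (pledges 80, payoff 70): dropping to 0 → total 70, payoff 0. No gain.
Rancher 3 (pledges 70, payoff 80): dropping to 0 → total 80, payoff 0. No gain.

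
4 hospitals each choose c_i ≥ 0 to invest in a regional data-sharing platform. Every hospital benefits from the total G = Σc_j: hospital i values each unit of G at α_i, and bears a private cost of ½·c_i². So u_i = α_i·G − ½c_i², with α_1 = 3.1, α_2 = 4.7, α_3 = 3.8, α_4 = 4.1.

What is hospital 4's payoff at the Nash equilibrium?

55.965

Hospital i's FOC: ∂u_i/∂c_i = α_i − c_i = 0, so c_i* = α_i.
NE contributions = (3.1, 4.7, 3.8, 4.1); G = 15.7.
u_4 = α_4·G − ½·(c_4)² = 4.1·15.7 − ½·4.1² = 55.965.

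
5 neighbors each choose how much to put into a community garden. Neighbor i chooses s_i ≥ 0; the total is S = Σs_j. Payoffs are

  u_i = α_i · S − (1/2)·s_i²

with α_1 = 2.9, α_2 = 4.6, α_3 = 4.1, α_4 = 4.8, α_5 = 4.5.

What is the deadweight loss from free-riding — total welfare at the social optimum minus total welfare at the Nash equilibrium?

Neighbor i's FOC: ∂u_i/∂s_i = α_i − s_i = 0, so s_i* = α_i.
NE contributions = (2.9, 4.6, 4.1, 4.8, 4.5); S = 20.9.
W^NE = (Σα)·S − ½Σα_i² = 20.9² − ½·89.67 = 391.975.
Planner sets s_i = Σα_j = 20.9 for every i, so S^SO = 5·20.9 = 104.5.
W^SO = (Σα)·S^SO − ½·5·(Σα)² = (5/2)·20.9² = 1092.025.
Deadweight loss = W^SO − W^NE = 700.05.

700.05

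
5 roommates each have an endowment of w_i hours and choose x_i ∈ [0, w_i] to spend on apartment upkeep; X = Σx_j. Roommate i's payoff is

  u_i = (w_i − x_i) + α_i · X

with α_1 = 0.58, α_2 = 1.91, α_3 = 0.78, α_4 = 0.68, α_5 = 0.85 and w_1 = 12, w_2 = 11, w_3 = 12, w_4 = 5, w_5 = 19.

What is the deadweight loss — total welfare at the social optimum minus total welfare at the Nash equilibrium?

182.4

∂u_i/∂x_i = α_i − 1, so roommate i contributes w_i if α_i > 1, else 0.
α_i > 1 for i ∈ {2}; NE contributions (0, 11, 0, 0, 0), X = 11.
W^NE = Σw_i − X^NE + (Σα_i)·X^NE = 59 + 3.8·11 = 100.8.
Planner: ∂(Σu_j)/∂x_i = Σα_j − 1 = 3.8 > 0, so everyone contributes w_i; X^SO = 59, W^SO = 59 + 3.8·59 = 283.2.
Deadweight loss = 182.4.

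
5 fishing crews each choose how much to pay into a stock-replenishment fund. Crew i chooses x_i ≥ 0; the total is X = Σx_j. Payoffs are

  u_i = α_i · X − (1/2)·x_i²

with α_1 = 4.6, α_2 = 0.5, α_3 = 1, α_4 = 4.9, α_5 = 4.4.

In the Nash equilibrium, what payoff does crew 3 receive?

14.9

Crew i's FOC: ∂u_i/∂x_i = α_i − x_i = 0, so x_i* = α_i.
NE contributions = (4.6, 0.5, 1, 4.9, 4.4); X = 15.4.
u_3 = α_3·X − ½·(x_3)² = 1·15.4 − ½·1² = 14.9.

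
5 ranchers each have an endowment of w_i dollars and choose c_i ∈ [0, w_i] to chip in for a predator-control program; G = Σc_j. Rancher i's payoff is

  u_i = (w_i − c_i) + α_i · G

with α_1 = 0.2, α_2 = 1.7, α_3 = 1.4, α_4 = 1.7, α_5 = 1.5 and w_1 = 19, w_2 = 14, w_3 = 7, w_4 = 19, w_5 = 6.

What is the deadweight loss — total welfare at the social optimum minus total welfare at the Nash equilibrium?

∂u_i/∂c_i = α_i − 1, so rancher i contributes w_i if α_i > 1, else 0.
α_i > 1 for i ∈ {2, 3, 4, 5}; NE contributions (0, 14, 7, 19, 6), G = 46.
W^NE = Σw_i − G^NE + (Σα_i)·G^NE = 65 + 5.5·46 = 318.
Planner: ∂(Σu_j)/∂c_i = Σα_j − 1 = 5.5 > 0, so everyone contributes w_i; G^SO = 65, W^SO = 65 + 5.5·65 = 422.5.
Deadweight loss = 104.5.

104.5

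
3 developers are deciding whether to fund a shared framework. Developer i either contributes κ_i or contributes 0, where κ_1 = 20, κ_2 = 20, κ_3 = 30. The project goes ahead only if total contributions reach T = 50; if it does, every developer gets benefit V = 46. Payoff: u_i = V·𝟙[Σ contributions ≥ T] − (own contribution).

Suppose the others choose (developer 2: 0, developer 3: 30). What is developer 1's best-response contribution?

20

Others' total = 30. Contributing 20 brings total to 50 ≥ 50: gain V − κ_1 = 26.
Best response: 20.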